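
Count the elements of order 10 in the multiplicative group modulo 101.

4

φ(101) = 101 − 1 = 100 = 2^2 · 5^2.
In a cyclic group of order 100, there are φ(d) elements of order d for each divisor d of 100, and zero for non-divisors.
10 = 2 · 5 divides 100, and φ(10) = 4.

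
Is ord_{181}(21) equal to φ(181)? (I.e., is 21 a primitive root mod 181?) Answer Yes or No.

φ(181) = 181 − 1 = 180 = 2^2 · 3^2 · 5.
21 is a primitive root mod 181 iff 21^(φ(181)/q) ≢ 1 for every prime q | φ(181), i.e. q ∈ {2, 3, 5}.
21^90 ≡ 180 (mod 181)  [q = 2: ≢ 1 ✓]
21^60 ≡ 132 (mod 181)  [q = 3: ≢ 1 ✓]
21^36 ≡ 59 (mod 181)  [q = 5: ≢ 1 ✓]
All checks pass, so 21 has order 180 and is a primitive root modulo 181.

Yes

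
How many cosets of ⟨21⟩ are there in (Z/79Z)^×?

The order of 21 must divide φ(79) = 79 − 1 = 78 = 2 · 3 · 13.
Divisors of 78: 1, 2, 3, 6, 13, 26, 39, 78.
Compute 21^d (mod 79) for the divisors d until we hit 1:
21^1 ≡ 21 (mod 79)
21^2 ≡ 46 (mod 79)
21^3 ≡ 18 (mod 79)
21^6 ≡ 8 (mod 79)
21^13 ≡ 1 (mod 79) ✓
The order of 21 is 13, so the subgroup it generates has 13 elements.
Index = |(Z/79Z)^×| / |⟨21⟩| = 78 / 13 = 6.

6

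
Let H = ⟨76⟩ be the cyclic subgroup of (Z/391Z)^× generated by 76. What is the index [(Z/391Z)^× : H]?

4

The order of 76 must divide φ(391) = φ(17·23) = (17−1)·(23−1) = 16·22 = 352 = 2^5 · 11.
Divisors of 352: 1, 2, 4, 8, 11, 16, 22, 32, 44, 88, 176, 352.
Compute 76^d (mod 391) for the divisors d until we hit 1:
76^1 ≡ 76
76^2 ≡ 302
76^4 ≡ 101
76^8 ≡ 35
76^11 ≡ 206
76^16 ≡ 52
76^22 ≡ 208
76^32 ≡ 358
76^44 ≡ 254
76^88 ≡ 1
So ord_391(76) = 88, hence |⟨76⟩| = 88.
Index = |(Z/391Z)^×| / |⟨76⟩| = 352 / 88 = 4.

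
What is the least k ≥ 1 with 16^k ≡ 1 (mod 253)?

The order of 16 must divide φ(253) = φ(11·23) = (11−1)·(23−1) = 10·22 = 220 = 2^2 · 5 · 11.
Divisors of 220: 1, 2, 4, 5, 10, 11, 20, 22, 44, 55, 110, 220.
Evaluate successive powers at the divisors of 220:
16^1 ≡ 16 (mod 253)
16^2 ≡ 3 (mod 253)
16^4 ≡ 9 (mod 253)
16^5 ≡ 144 (mod 253)
16^10 ≡ 243 (mod 253)
16^11 ≡ 93 (mod 253)
16^20 ≡ 100 (mod 253)
16^22 ≡ 47 (mod 253)
16^44 ≡ 185 (mod 253)
16^55 ≡ 1 (mod 253) ✓
So ord_253(16) = 55.

55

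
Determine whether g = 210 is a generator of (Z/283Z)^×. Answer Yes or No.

Yes

φ(283) = 283 − 1 = 282 = 2 · 3 · 47.
Test 210^(282/q) mod 283 for each prime factor q of 282:
210^141 ≡ 282 (mod 283)  [q = 2: ≢ 1 ✓]
210^94 ≡ 44 (mod 283)  [q = 3: ≢ 1 ✓]
210^6 ≡ 61 (mod 283)  [q = 47: ≢ 1 ✓]
Every test exponent gives a nontrivial residue, hence 210 generates the full group.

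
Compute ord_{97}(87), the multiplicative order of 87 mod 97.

96

Since 87 ∈ (Z/97Z)^×, its order divides φ(97) = 97 − 1 = 96 = 2^5 · 3.
Divisors of 96: 1, 2, 3, 4, 6, 8, 12, 16, 24, 32, 48, 96.
Check 87^d mod 97 for each divisor in increasing order:
87^1 ≡ 87
87^2 ≡ 3
87^3 ≡ 67
87^4 ≡ 9
87^6 ≡ 27
87^8 ≡ 81
87^12 ≡ 50
87^16 ≡ 62
87^24 ≡ 75
87^32 ≡ 61
87^48 ≡ 96
87^96 ≡ 1
Therefore the multiplicative order of 87 modulo 97 is 96.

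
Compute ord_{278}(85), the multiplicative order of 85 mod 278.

138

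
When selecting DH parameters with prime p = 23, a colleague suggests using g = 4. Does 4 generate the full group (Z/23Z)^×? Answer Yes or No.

φ(23) = 23 − 1 = 22 = 2 · 11.
Test 4^(22/q) mod 23 for each prime factor q of 22:
4^11 ≡ 1 (mod 23)  [q = 2: ≡ 1 ✗]
4^2 ≡ 16 (mod 23)  [q = 11: ≢ 1 ✓]
4^11 ≡ 1 shows ord(4) | 11, strictly less than φ(23); not a primitive root.

No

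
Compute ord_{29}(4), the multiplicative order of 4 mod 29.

The order of 4 must divide φ(29) = 29 − 1 = 28 = 2^2 · 7.
Divisors of 28: 1, 2, 4, 7, 14, 28.
Compute 4^d (mod 29) for the divisors d until we hit 1:
4^1 ≡ 4 (mod 29)
4^2 ≡ 16 (mod 29)
4^4 ≡ 24 (mod 29)
4^7 ≡ 28 (mod 29)
4^14 ≡ 1 (mod 29) ✓
Therefore the multiplicative order of 4 modulo 29 is 14.

14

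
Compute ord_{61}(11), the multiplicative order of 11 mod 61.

Since 11 ∈ (Z/61Z)^×, its order divides φ(61) = 61 − 1 = 60 = 2^2 · 3 · 5.
Divisors of 60: 1, 2, 3, 4, 5, 6, 10, 12, 15, 20, 30, 60.
Evaluate successive powers at the divisors of 60:
11^1 ≡ 11 (mod 61)
11^2 ≡ 60 (mod 61)
11^3 ≡ 50 (mod 61)
11^4 ≡ 1 (mod 61) ✓
The smallest such exponent is 4, so the order of 11 is 4.

4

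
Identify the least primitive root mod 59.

φ(59) = 59 − 1 = 58 = 2 · 29.
Test candidates g = 2, 3, … against the prime factors q ∈ {2, 29} of φ(59): g is a generator iff g^(58/q) ≢ 1 for every such q.
g = 2: 2^29 ≡ 58; 2^2 ≡ 4 — none is 1, so 2 is a primitive root.
Hence the least primitive root of 59 is 2.

2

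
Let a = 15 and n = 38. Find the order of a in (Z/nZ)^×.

The order of 15 must divide φ(38) = φ(2)·φ(19) = 1·18 = 18 = 2 · 3^2.
Divisors of 18: 1, 2, 3, 6, 9, 18.
Test each divisor d:
15^1 ≡ 15
15^2 ≡ 35
15^3 ≡ 31
15^6 ≡ 11
15^9 ≡ 37
15^18 ≡ 1
So ord_38(15) = 18.

18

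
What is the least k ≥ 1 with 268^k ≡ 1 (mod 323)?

The order of 268 must divide φ(323) = φ(17·19) = (17−1)·(19−1) = 16·18 = 288 = 2^5 · 3^2.
Divisors of 288: 1, 2, 3, 4, 6, 8, 9, 12, 16, 18, 24, 32, 36, 48, 72, 96, 144, 288.
Test each divisor d:
268^1 ≡ 268
268^2 ≡ 118
268^3 ≡ 293
268^4 ≡ 35
268^6 ≡ 254
268^8 ≡ 256
268^9 ≡ 132
268^12 ≡ 239
268^16 ≡ 290
268^18 ≡ 305
268^24 ≡ 273
268^32 ≡ 120
268^36 ≡ 1
Hence ord(268) = 36.

36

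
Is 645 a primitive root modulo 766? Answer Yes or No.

φ(766) = φ(2)·φ(383) = 1·382 = 382 = 2 · 191.
645 is a primitive root mod 766 iff 645^(φ(766)/q) ≢ 1 for every prime q | φ(766), i.e. q ∈ {2, 191}.
645^191 ≡ 765 (mod 766)  [q = 2: ≢ 1 ✓]
645^2 ≡ 87 (mod 766)  [q = 191: ≢ 1 ✓]
All checks pass, so 645 has order 382 and is a primitive root modulo 766.

Yes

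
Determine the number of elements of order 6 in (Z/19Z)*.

φ(19) = 19 − 1 = 18 = 2 · 3^2.
Since (Z/19Z)^× is cyclic of order 18, the number of elements of order d is φ(d) when d | 18 and 0 otherwise.
6 = 2 · 3 divides 18, and φ(6) = 2.

2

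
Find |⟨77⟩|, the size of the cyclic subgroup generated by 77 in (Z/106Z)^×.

ord(77) | φ(106) = φ(2)·φ(53) = 1·52 = 52 = 2^2 · 13.
Divisors of 52: 1, 2, 4, 13, 26, 52.
Compute 77^d (mod 106) for the divisors d until we hit 1:
77^1 ≡ 77 (mod 106)
77^2 ≡ 99 (mod 106)
77^4 ≡ 49 (mod 106)
77^13 ≡ 1 (mod 106) ✓
So ord_106(77) = 13.

13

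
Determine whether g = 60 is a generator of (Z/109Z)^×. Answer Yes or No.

No

φ(109) = 109 − 1 = 108 = 2^2 · 3^3.
An element g generates (Z/109Z)^× iff g^(108/q) ≢ 1 (mod 109) for each prime q ∈ {2, 3}.
60^54 ≡ 1 (mod 109)  [q = 2: ≡ 1 ✗]
60^36 ≡ 45 (mod 109)  [q = 3: ≢ 1 ✓]
Since 60^54 ≡ 1, the order of 60 divides 54 < 108, so 60 is not a primitive root.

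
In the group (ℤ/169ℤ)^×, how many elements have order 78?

24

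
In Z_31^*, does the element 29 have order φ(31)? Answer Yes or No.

φ(31) = 31 − 1 = 30 = 2 · 3 · 5.
Test 29^(30/q) mod 31 for each prime factor q of 30:
29^15 ≡ 30 (mod 31)  [q = 2: ≢ 1 ✓]
29^10 ≡ 1 (mod 31)  [q = 3: ≡ 1 ✗]
29^6 ≡ 2 (mod 31)  [q = 5: ≢ 1 ✓]
The check at q = 3 fails, so 29 generates a proper subgroup.

No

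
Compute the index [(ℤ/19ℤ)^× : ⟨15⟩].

1

The order of 15 must divide φ(19) = 19 − 1 = 18 = 2 · 3^2.
Divisors of 18: 1, 2, 3, 6, 9, 18.
Check 15^d mod 19 for each divisor in increasing order:
15^1 ≡ 15 (mod 19)
15^2 ≡ 16 (mod 19)
15^3 ≡ 12 (mod 19)
15^6 ≡ 11 (mod 19)
15^9 ≡ 18 (mod 19)
15^18 ≡ 1 (mod 19) ✓
The order of 15 is 18, so the subgroup it generates has 18 elements.
The index is φ(19) / ord(15) = 18 / 18 = 1.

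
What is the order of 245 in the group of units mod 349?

87

The order of 245 must divide φ(349) = 349 − 1 = 348 = 2^2 · 3 · 29.
Divisors of 348: 1, 2, 3, 4, 6, 12, 29, 58, 87, 116, 174, 348.
Check 245^d mod 349 for each divisor in increasing order:
245^1 ≡ 245 (mod 349)
245^2 ≡ 346 (mod 349)
245^3 ≡ 312 (mod 349)
245^4 ≡ 9 (mod 349)
245^6 ≡ 322 (mod 349)
245^12 ≡ 31 (mod 349)
245^29 ≡ 226 (mod 349)
245^58 ≡ 122 (mod 349)
245^87 ≡ 1 (mod 349) ✓
The smallest such exponent is 87, so the order of 245 is 87.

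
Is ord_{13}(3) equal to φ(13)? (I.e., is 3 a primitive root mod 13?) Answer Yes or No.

φ(13) = 13 − 1 = 12 = 2^2 · 3.
An element g generates (Z/13Z)^× iff g^(12/q) ≢ 1 (mod 13) for each prime q ∈ {2, 3}.
3^6 ≡ 1 (mod 13)  [q = 2: ≡ 1 ✗]
3^4 ≡ 3 (mod 13)  [q = 3: ≢ 1 ✓]
The check at q = 2 fails, so 3 generates a proper subgroup.

No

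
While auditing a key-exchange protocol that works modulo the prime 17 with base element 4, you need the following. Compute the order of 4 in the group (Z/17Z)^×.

The order of 4 must divide φ(17) = 17 − 1 = 16 = 2^4.
Divisors of 16: 1, 2, 4, 8, 16.
Evaluate successive powers at the divisors of 16:
4^1 ≡ 4 (mod 17)
4^2 ≡ 16 (mod 17)
4^4 ≡ 1 (mod 17) ✓
So ord_17(4) = 4.

4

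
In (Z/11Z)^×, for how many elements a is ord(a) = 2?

φ(11) = 11 − 1 = 10 = 2 · 5.
Since (Z/11Z)^× is cyclic of order 10, the number of elements of order d is φ(d) when d | 10 and 0 otherwise.
2 | 10, and φ(2) = 2 − 1 = 1.

1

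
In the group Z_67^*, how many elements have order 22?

10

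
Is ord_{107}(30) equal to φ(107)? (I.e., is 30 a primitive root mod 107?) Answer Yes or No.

φ(107) = 107 − 1 = 106 = 2 · 53.
An element g generates (Z/107Z)^× iff g^(106/q) ≢ 1 (mod 107) for each prime q ∈ {2, 53}.
30^53 ≡ 1 (mod 107)  [q = 2: ≡ 1 ✗]
30^2 ≡ 44 (mod 107)  [q = 53: ≢ 1 ✓]
Since 30^53 ≡ 1, the order of 30 divides 53 < 106, so 30 is not a primitive root.

No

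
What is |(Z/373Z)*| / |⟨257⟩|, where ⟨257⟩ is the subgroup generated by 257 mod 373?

4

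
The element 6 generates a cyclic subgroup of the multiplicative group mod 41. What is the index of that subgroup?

Since 6 ∈ (Z/41Z)^×, its order divides φ(41) = 41 − 1 = 40 = 2^3 · 5.
Divisors of 40: 1, 2, 4, 5, 8, 10, 20, 40.
Evaluate successive powers at the divisors of 40:
6^1 ≡ 6 (mod 41)
6^2 ≡ 36 (mod 41)
6^4 ≡ 25 (mod 41)
6^5 ≡ 27 (mod 41)
6^8 ≡ 10 (mod 41)
6^10 ≡ 32 (mod 41)
6^20 ≡ 40 (mod 41)
6^40 ≡ 1 (mod 41) ✓
Thus |⟨6⟩| = ord(6) = 40.
The index is φ(41) / ord(6) = 40 / 40 = 1.

1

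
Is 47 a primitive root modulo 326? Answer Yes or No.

No

φ(326) = φ(2)·φ(163) = 1·162 = 162 = 2 · 3^4.
Test 47^(162/q) mod 326 for each prime factor q of 162:
47^81 ≡ 1 (mod 326)  [q = 2: ≡ 1 ✗]
47^54 ≡ 267 (mod 326)  [q = 3: ≢ 1 ✓]
The check at q = 2 fails, so 47 generates a proper subgroup.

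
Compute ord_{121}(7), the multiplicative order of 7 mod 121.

110

The order of 7 must divide φ(121) = φ(11^2) = 11·(11−1) = 110 = 2 · 5 · 11.
Divisors of 110: 1, 2, 5, 10, 11, 22, 55, 110.
Check 7^d mod 121 for each divisor in increasing order:
7^1 ≡ 7
7^2 ≡ 49
7^5 ≡ 109
7^10 ≡ 23
7^11 ≡ 40
7^22 ≡ 27
7^55 ≡ 120
7^110 ≡ 1
The smallest such exponent is 110, so the order of 7 is 110.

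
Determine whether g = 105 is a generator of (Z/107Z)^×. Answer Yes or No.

φ(107) = 107 − 1 = 106 = 2 · 53.
Test 105^(106/q) mod 107 for each prime factor q of 106:
105^53 ≡ 1 (mod 107)  [q = 2: ≡ 1 ✗]
105^2 ≡ 4 (mod 107)  [q = 53: ≢ 1 ✓]
105^53 ≡ 1 shows ord(105) | 53, strictly less than φ(107); not a primitive root.

No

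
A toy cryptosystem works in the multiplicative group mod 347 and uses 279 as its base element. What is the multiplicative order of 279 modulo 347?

By Lagrange's theorem, ord_347(279) divides φ(347) = 347 − 1 = 346 = 2 · 173.
Divisors of 346: 1, 2, 173, 346.
Evaluate successive powers at the divisors of 346:
279^1 ≡ 279 (mod 347)
279^2 ≡ 113 (mod 347)
279^173 ≡ 1 (mod 347) ✓
So ord_347(279) = 173.

173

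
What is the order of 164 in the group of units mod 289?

272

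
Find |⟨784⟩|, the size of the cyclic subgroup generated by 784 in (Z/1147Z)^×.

45

By Lagrange's theorem, ord_1147(784) divides φ(1147) = φ(31·37) = (31−1)·(37−1) = 30·36 = 1080 = 2^3 · 3^3 · 5.
Divisors of 1080: 1, 2, 3, 4, 5, 6, 8, 9, 10, 12, 15, 18, 20, 24, 27, 30, 36, 40, 45, 54, 60, 72, 90, 108, 120, 135, 180, 216, 270, 360, 540, 1080.
Compute 784^d (mod 1147) for the divisors d until we hit 1:
784^1 ≡ 784 (mod 1147)
784^2 ≡ 1011 (mod 1147)
784^3 ≡ 47 (mod 1147)
784^4 ≡ 144 (mod 1147)
784^5 ≡ 490 (mod 1147)
784^6 ≡ 1062 (mod 1147)
784^8 ≡ 90 (mod 1147)
784^9 ≡ 593 (mod 1147)
784^10 ≡ 377 (mod 1147)
784^12 ≡ 343 (mod 1147)
784^15 ≡ 63 (mod 1147)
784^18 ≡ 667 (mod 1147)
784^20 ≡ 1048 (mod 1147)
784^24 ≡ 655 (mod 1147)
784^27 ≡ 963 (mod 1147)
784^30 ≡ 528 (mod 1147)
784^36 ≡ 1000 (mod 1147)
784^40 ≡ 625 (mod 1147)
784^45 ≡ 1 (mod 1147) ✓
Therefore the multiplicative order of 784 modulo 1147 is 45.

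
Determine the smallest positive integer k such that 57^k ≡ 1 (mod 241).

By Lagrange's theorem, ord_241(57) divides φ(241) = 241 − 1 = 240 = 2^4 · 3 · 5.
Divisors of 240: 1, 2, 3, 4, 5, 6, 8, 10, 12, 15, 16, 20, 24, 30, 40, 48, 60, 80, 120, 240.
Test each divisor d:
57^1 ≡ 57 (mod 241)
57^2 ≡ 116 (mod 241)
57^3 ≡ 105 (mod 241)
57^4 ≡ 201 (mod 241)
57^5 ≡ 130 (mod 241)
57^6 ≡ 180 (mod 241)
57^8 ≡ 154 (mod 241)
57^10 ≡ 30 (mod 241)
57^12 ≡ 106 (mod 241)
57^15 ≡ 44 (mod 241)
57^16 ≡ 98 (mod 241)
57^20 ≡ 177 (mod 241)
57^24 ≡ 150 (mod 241)
57^30 ≡ 8 (mod 241)
57^40 ≡ 240 (mod 241)
57^48 ≡ 87 (mod 241)
57^60 ≡ 64 (mod 241)
57^80 ≡ 1 (mod 241) ✓
So ord_241(57) = 80.

80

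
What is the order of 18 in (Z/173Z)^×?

172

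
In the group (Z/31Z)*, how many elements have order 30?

8

φ(31) = 31 − 1 = 30 = 2 · 3 · 5.
(Z/31Z)^× is cyclic (|G| = 30); a cyclic group of order m has exactly φ(d) elements of each order d | m, and none otherwise.
30 = 2 · 3 · 5 divides 30, and φ(30) = 8.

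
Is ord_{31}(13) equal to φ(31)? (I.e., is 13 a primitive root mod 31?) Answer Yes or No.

φ(31) = 31 − 1 = 30 = 2 · 3 · 5.
It suffices to check that the order of 13 is not a proper divisor of 30: compute 13^(30/q) for q ∈ {2, 3, 5}.
13^15 ≡ 30 (mod 31)  [q = 2: ≢ 1 ✓]
13^10 ≡ 5 (mod 31)  [q = 3: ≢ 1 ✓]
13^6 ≡ 16 (mod 31)  [q = 5: ≢ 1 ✓]
None equal 1, so ord_31(13) = 30: 13 is a primitive root.

Yes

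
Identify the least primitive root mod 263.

5

φ(263) = 263 − 1 = 262 = 2 · 131.
g is a primitive root iff g^(262/q) ≢ 1 (mod 263) for each prime q ∈ {2, 131}.
g = 2: 2^131 ≡ 1 — hits 1, so not a primitive root.
g = 3: 3^131 ≡ 1 — hits 1, so not a primitive root.
g = 4: 4^131 ≡ 1 — hits 1, so not a primitive root.
g = 5: 5^131 ≡ 262; 5^2 ≡ 25 — none is 1, so 5 is a primitive root.
The smallest primitive root modulo 263 is 5.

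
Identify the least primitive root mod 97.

φ(97) = 97 − 1 = 96 = 2^5 · 3.
g is a primitive root iff g^(96/q) ≢ 1 (mod 97) for each prime q ∈ {2, 3}.
g = 2: 2^48 ≡ 1 — hits 1, so not a primitive root.
g = 3: 3^48 ≡ 1 — hits 1, so not a primitive root.
g = 4: 4^48 ≡ 1 — hits 1, so not a primitive root.
g = 5: 5^48 ≡ 96; 5^32 ≡ 35 — none is 1, so 5 is a primitive root.
The smallest primitive root modulo 97 is 5.

5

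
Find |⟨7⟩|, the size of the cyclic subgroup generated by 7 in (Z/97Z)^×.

96

ord(7) | φ(97) = 97 − 1 = 96 = 2^5 · 3.
Divisors of 96: 1, 2, 3, 4, 6, 8, 12, 16, 24, 32, 48, 96.
Compute 7^d (mod 97) for the divisors d until we hit 1:
7^1 ≡ 7 (mod 97)
7^2 ≡ 49 (mod 97)
7^3 ≡ 52 (mod 97)
7^4 ≡ 73 (mod 97)
7^6 ≡ 85 (mod 97)
7^8 ≡ 91 (mod 97)
7^12 ≡ 47 (mod 97)
7^16 ≡ 36 (mod 97)
7^24 ≡ 75 (mod 97)
7^32 ≡ 35 (mod 97)
7^48 ≡ 96 (mod 97)
7^96 ≡ 1 (mod 97) ✓
Therefore the multiplicative order of 7 modulo 97 is 96.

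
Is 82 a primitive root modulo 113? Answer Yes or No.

No

φ(113) = 113 − 1 = 112 = 2^4 · 7.
82 is a primitive root mod 113 iff 82^(φ(113)/q) ≢ 1 for every prime q | φ(113), i.e. q ∈ {2, 7}.
82^56 ≡ 1 (mod 113)  [q = 2: ≡ 1 ✗]
82^16 ≡ 49 (mod 113)  [q = 7: ≢ 1 ✓]
The check at q = 2 fails, so 82 generates a proper subgroup.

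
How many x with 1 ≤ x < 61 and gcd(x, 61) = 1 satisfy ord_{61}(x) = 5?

4

φ(61) = 61 − 1 = 60 = 2^2 · 3 · 5.
Since (Z/61Z)^× is cyclic of order 60, the number of elements of order d is φ(d) when d | 60 and 0 otherwise.
5 | 60, and φ(5) = 5 − 1 = 4.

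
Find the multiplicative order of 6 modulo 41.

By Lagrange's theorem, ord_41(6) divides φ(41) = 41 − 1 = 40 = 2^3 · 5.
Divisors of 40: 1, 2, 4, 5, 8, 10, 20, 40.
Compute 6^d (mod 41) for the divisors d until we hit 1:
6^1 ≡ 6 (mod 41)
6^2 ≡ 36 (mod 41)
6^4 ≡ 25 (mod 41)
6^5 ≡ 27 (mod 41)
6^8 ≡ 10 (mod 41)
6^10 ≡ 32 (mod 41)
6^20 ≡ 40 (mod 41)
6^40 ≡ 1 (mod 41) ✓
So ord_41(6) = 40.

40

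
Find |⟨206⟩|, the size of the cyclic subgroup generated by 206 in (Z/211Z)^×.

ord(206) | φ(211) = 211 − 1 = 210 = 2 · 3 · 5 · 7.
Divisors of 210: 1, 2, 3, 5, 6, 7, 10, 14, 15, 21, 30, 35, 42, 70, 105, 210.
Test each divisor d:
206^1 ≡ 206 (mod 211)
206^2 ≡ 25 (mod 211)
206^3 ≡ 86 (mod 211)
206^5 ≡ 40 (mod 211)
206^6 ≡ 11 (mod 211)
206^7 ≡ 156 (mod 211)
206^10 ≡ 123 (mod 211)
206^14 ≡ 71 (mod 211)
206^15 ≡ 67 (mod 211)
206^21 ≡ 104 (mod 211)
206^30 ≡ 58 (mod 211)
206^35 ≡ 210 (mod 211)
206^42 ≡ 55 (mod 211)
206^70 ≡ 1 (mod 211) ✓
So ord_211(206) = 70.

70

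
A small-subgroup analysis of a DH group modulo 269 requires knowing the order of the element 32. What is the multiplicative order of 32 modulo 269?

268

ord(32) | φ(269) = 269 − 1 = 268 = 2^2 · 67.
Divisors of 268: 1, 2, 4, 67, 134, 268.
Check 32^d mod 269 for each divisor in increasing order:
32^1 ≡ 32
32^2 ≡ 217
32^4 ≡ 14
32^67 ≡ 187
32^134 ≡ 268
32^268 ≡ 1
So ord_269(32) = 268.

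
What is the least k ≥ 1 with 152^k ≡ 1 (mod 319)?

35

The order of 152 must divide φ(319) = φ(11·29) = (11−1)·(29−1) = 10·28 = 280 = 2^3 · 5 · 7.
Divisors of 280: 1, 2, 4, 5, 7, 8, 10, 14, 20, 28, 35, 40, 56, 70, 140, 280.
Check 152^d mod 319 for each divisor in increasing order:
152^1 ≡ 152
152^2 ≡ 136
152^4 ≡ 313
152^5 ≡ 45
152^7 ≡ 59
152^8 ≡ 36
152^10 ≡ 111
152^14 ≡ 291
152^20 ≡ 199
152^28 ≡ 146
152^35 ≡ 1
The smallest such exponent is 35, so the order of 152 is 35.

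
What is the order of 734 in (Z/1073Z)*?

28

By Lagrange's theorem, ord_1073(734) divides φ(1073) = φ(29·37) = (29−1)·(37−1) = 28·36 = 1008 = 2^4 · 3^2 · 7.
Divisors of 1008: 1, 2, 3, 4, 6, 7, 8, 9, 12, 14, 16, 18, 21, 24, 28, 36, 42, 48, 56, 63, 72, 84, 112, 126, 144, 168, 252, 336, 504, 1008.
Evaluate successive powers at the divisors of 1008:
734^1 ≡ 734 (mod 1073)
734^2 ≡ 110 (mod 1073)
734^3 ≡ 265 (mod 1073)
734^4 ≡ 297 (mod 1073)
734^6 ≡ 480 (mod 1073)
734^7 ≡ 376 (mod 1073)
734^8 ≡ 223 (mod 1073)
734^9 ≡ 586 (mod 1073)
734^12 ≡ 778 (mod 1073)
734^14 ≡ 813 (mod 1073)
734^16 ≡ 371 (mod 1073)
734^18 ≡ 36 (mod 1073)
734^21 ≡ 956 (mod 1073)
734^24 ≡ 112 (mod 1073)
734^28 ≡ 1 (mod 1073) ✓
So ord_1073(734) = 28.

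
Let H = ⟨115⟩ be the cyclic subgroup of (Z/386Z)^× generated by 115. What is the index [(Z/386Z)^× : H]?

1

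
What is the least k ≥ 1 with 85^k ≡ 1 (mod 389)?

97

The order of 85 must divide φ(389) = 389 − 1 = 388 = 2^2 · 97.
Divisors of 388: 1, 2, 4, 97, 194, 388.
Test each divisor d:
85^1 ≡ 85
85^2 ≡ 223
85^4 ≡ 326
85^97 ≡ 1
Hence ord(85) = 97.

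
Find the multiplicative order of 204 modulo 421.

105

Since 204 ∈ (Z/421Z)^×, its order divides φ(421) = 421 − 1 = 420 = 2^2 · 3 · 5 · 7.
Divisors of 420: 1, 2, 3, 4, 5, 6, 7, 10, 12, 14, 15, 20, 21, 28, 30, 35, 42, 60, 70, 84, 105, 140, 210, 420.
Check 204^d mod 421 for each divisor in increasing order:
204^1 ≡ 204 (mod 421)
204^2 ≡ 358 (mod 421)
204^3 ≡ 199 (mod 421)
204^4 ≡ 180 (mod 421)
204^5 ≡ 93 (mod 421)
204^6 ≡ 27 (mod 421)
204^7 ≡ 35 (mod 421)
204^10 ≡ 229 (mod 421)
204^12 ≡ 308 (mod 421)
204^14 ≡ 383 (mod 421)
204^15 ≡ 247 (mod 421)
204^20 ≡ 237 (mod 421)
204^21 ≡ 354 (mod 421)
204^28 ≡ 181 (mod 421)
204^30 ≡ 385 (mod 421)
204^35 ≡ 20 (mod 421)
204^42 ≡ 279 (mod 421)
204^60 ≡ 33 (mod 421)
204^70 ≡ 400 (mod 421)
204^84 ≡ 377 (mod 421)
204^105 ≡ 1 (mod 421) ✓
Therefore the multiplicative order of 204 modulo 421 is 105.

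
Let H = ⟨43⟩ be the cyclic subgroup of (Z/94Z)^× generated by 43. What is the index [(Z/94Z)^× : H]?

ord(43) | φ(94) = φ(2)·φ(47) = 1·46 = 46 = 2 · 23.
Divisors of 46: 1, 2, 23, 46.
Compute 43^d (mod 94) for the divisors d until we hit 1:
43^1 ≡ 43 (mod 94)
43^2 ≡ 63 (mod 94)
43^23 ≡ 93 (mod 94)
43^46 ≡ 1 (mod 94) ✓
The order of 43 is 46, so the subgroup it generates has 46 elements.
[(Z/94Z)^× : ⟨43⟩] = 46/46 = 1.

1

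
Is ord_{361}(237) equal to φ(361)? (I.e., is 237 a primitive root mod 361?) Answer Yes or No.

φ(361) = φ(19^2) = 19·(19−1) = 342 = 2 · 3^2 · 19.
237 is a primitive root mod 361 iff 237^(φ(361)/q) ≢ 1 for every prime q | φ(361), i.e. q ∈ {2, 3, 19}.
237^171 ≡ 1 (mod 361)  [q = 2: ≡ 1 ✗]
237^114 ≡ 68 (mod 361)  [q = 3: ≢ 1 ✓]
237^18 ≡ 58 (mod 361)  [q = 19: ≢ 1 ✓]
237^171 ≡ 1 shows ord(237) | 171, strictly less than φ(361); not a primitive root.

No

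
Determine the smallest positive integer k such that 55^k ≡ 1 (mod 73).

9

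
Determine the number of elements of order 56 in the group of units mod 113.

φ(113) = 113 − 1 = 112 = 2^4 · 7.
(Z/113Z)^× is cyclic (|G| = 112); a cyclic group of order m has exactly φ(d) elements of each order d | m, and none otherwise.
56 = 2^3 · 7 divides 112, and φ(56) = 24.

24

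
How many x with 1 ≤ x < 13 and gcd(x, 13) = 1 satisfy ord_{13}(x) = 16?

0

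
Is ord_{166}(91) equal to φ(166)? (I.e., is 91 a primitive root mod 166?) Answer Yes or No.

Yes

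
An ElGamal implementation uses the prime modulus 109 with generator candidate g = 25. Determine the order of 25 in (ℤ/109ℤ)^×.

27

The order of 25 must divide φ(109) = 109 − 1 = 108 = 2^2 · 3^3.
Divisors of 108: 1, 2, 3, 4, 6, 9, 12, 18, 27, 36, 54, 108.
Compute 25^d (mod 109) for the divisors d until we hit 1:
25^1 ≡ 25
25^2 ≡ 80
25^3 ≡ 38
25^4 ≡ 78
25^6 ≡ 27
25^9 ≡ 45
25^12 ≡ 75
25^18 ≡ 63
25^27 ≡ 1
The smallest such exponent is 27, so the order of 25 is 27.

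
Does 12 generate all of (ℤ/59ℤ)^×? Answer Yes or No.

φ(59) = 59 − 1 = 58 = 2 · 29.
Test 12^(58/q) mod 59 for each prime factor q of 58:
12^29 ≡ 1 (mod 59)  [q = 2: ≡ 1 ✗]
12^2 ≡ 26 (mod 59)  [q = 29: ≢ 1 ✓]
12^29 ≡ 1 shows ord(12) | 29, strictly less than φ(59); not a primitive root.

No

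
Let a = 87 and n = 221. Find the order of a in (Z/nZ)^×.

24

ord(87) | φ(221) = φ(13·17) = (13−1)·(17−1) = 12·16 = 192 = 2^6 · 3.
Divisors of 192: 1, 2, 3, 4, 6, 8, 12, 16, 24, 32, 48, 64, 96, 192.
Evaluate successive powers at the divisors of 192:
87^1 ≡ 87
87^2 ≡ 55
87^3 ≡ 144
87^4 ≡ 152
87^6 ≡ 183
87^8 ≡ 120
87^12 ≡ 118
87^16 ≡ 35
87^24 ≡ 1
The smallest such exponent is 24, so the order of 87 is 24.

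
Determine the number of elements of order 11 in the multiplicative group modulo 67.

φ(67) = 67 − 1 = 66 = 2 · 3 · 11.
Since (Z/67Z)^× is cyclic of order 66, the number of elements of order d is φ(d) when d | 66 and 0 otherwise.
11 | 66, and φ(11) = 11 − 1 = 10.

10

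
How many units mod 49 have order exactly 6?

φ(49) = φ(7^2) = 7·(7−1) = 42 = 2 · 3 · 7.
(Z/49Z)^× is cyclic (|G| = 42); a cyclic group of order m has exactly φ(d) elements of each order d | m, and none otherwise.
6 = 2 · 3 divides 42, and φ(6) = 2.

2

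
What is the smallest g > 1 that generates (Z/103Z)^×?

5

φ(103) = 103 − 1 = 102 = 2 · 3 · 17.
g is a primitive root iff g^(102/q) ≢ 1 (mod 103) for each prime q ∈ {2, 3, 17}.
g = 2: 2^51 ≡ 1 — hits 1, so not a primitive root.
g = 3: 3^51 ≡ 102; 3^34 ≡ 1 — hits 1, so not a primitive root.
g = 4: 4^51 ≡ 1 — hits 1, so not a primitive root.
g = 5: 5^51 ≡ 102; 5^34 ≡ 56; 5^6 ≡ 72 — none is 1, so 5 is a primitive root.
Hence the least primitive root of 103 is 5.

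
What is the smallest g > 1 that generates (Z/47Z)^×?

φ(47) = 47 − 1 = 46 = 2 · 23.
g is a primitive root iff g^(46/q) ≢ 1 (mod 47) for each prime q ∈ {2, 23}.
g = 2: 2^23 ≡ 1 — hits 1, so not a primitive root.
g = 3: 3^23 ≡ 1 — hits 1, so not a primitive root.
g = 4: 4^23 ≡ 1 — hits 1, so not a primitive root.
g = 5: 5^23 ≡ 46; 5^2 ≡ 25 — none is 1, so 5 is a primitive root.
The smallest primitive root modulo 47 is 5.

5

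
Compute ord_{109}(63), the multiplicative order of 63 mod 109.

The order of 63 must divide φ(109) = 109 − 1 = 108 = 2^2 · 3^3.
Divisors of 108: 1, 2, 3, 4, 6, 9, 12, 18, 27, 36, 54, 108.
Evaluate successive powers at the divisors of 108:
63^1 ≡ 63
63^2 ≡ 45
63^3 ≡ 1
The smallest such exponent is 3, so the order of 63 is 3.

3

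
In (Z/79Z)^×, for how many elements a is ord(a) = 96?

φ(79) = 79 − 1 = 78 = 2 · 3 · 13.
Since (Z/79Z)^× is cyclic of order 78, the number of elements of order d is φ(d) when d | 78 and 0 otherwise.
Here 78 is not a multiple of 96, so there are no elements of order 96.

0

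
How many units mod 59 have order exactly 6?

φ(59) = 59 − 1 = 58 = 2 · 29.
In a cyclic group of order 58, there are φ(d) elements of order d for each divisor d of 58, and zero for non-divisors.
Since 6 ∤ 58, the count is 0.

0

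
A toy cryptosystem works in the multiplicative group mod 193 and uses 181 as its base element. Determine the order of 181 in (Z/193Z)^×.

ord(181) | φ(193) = 193 − 1 = 192 = 2^6 · 3.
Divisors of 192: 1, 2, 3, 4, 6, 8, 12, 16, 24, 32, 48, 64, 96, 192.
Check 181^d mod 193 for each divisor in increasing order:
181^1 ≡ 181
181^2 ≡ 144
181^3 ≡ 9
181^4 ≡ 85
181^6 ≡ 81
181^8 ≡ 84
181^12 ≡ 192
181^16 ≡ 108
181^24 ≡ 1
Therefore the multiplicative order of 181 modulo 193 is 24.

24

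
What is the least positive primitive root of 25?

2

φ(25) = φ(5^2) = 5·(5−1) = 20 = 2^2 · 5.
g is a primitive root iff g^(20/q) ≢ 1 (mod 25) for each prime q ∈ {2, 5}.
g = 2: 2^10 ≡ 24; 2^4 ≡ 16 — none is 1, so 2 is a primitive root.
So 2 is the smallest generator of (Z/25Z)^×.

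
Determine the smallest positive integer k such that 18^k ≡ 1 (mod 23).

11

By Lagrange's theorem, ord_23(18) divides φ(23) = 23 − 1 = 22 = 2 · 11.
Divisors of 22: 1, 2, 11, 22.
Test each divisor d:
18^1 ≡ 18 (mod 23)
18^2 ≡ 2 (mod 23)
18^11 ≡ 1 (mod 23) ✓
The smallest such exponent is 11, so the order of 18 is 11.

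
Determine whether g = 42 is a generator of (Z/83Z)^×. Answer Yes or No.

Yes

φ(83) = 83 − 1 = 82 = 2 · 41.
Test 42^(82/q) mod 83 for each prime factor q of 82:
42^41 ≡ 82 (mod 83)  [q = 2: ≢ 1 ✓]
42^2 ≡ 21 (mod 83)  [q = 41: ≢ 1 ✓]
All checks pass, so 42 has order 82 and is a primitive root modulo 83.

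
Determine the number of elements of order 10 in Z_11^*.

4

φ(11) = 11 − 1 = 10 = 2 · 5.
(Z/11Z)^× is cyclic (|G| = 10); a cyclic group of order m has exactly φ(d) elements of each order d | m, and none otherwise.
10 = 2 · 5 divides 10, and φ(10) = 4.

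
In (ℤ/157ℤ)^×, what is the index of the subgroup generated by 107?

13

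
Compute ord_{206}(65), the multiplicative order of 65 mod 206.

102

Since 65 ∈ (Z/206Z)^×, its order divides φ(206) = φ(2)·φ(103) = 1·102 = 102 = 2 · 3 · 17.
Divisors of 102: 1, 2, 3, 6, 17, 34, 51, 102.
Evaluate successive powers at the divisors of 102:
65^1 ≡ 65
65^2 ≡ 105
65^3 ≡ 27
65^6 ≡ 111
65^17 ≡ 57
65^34 ≡ 159
65^51 ≡ 205
65^102 ≡ 1
Therefore the multiplicative order of 65 modulo 206 is 102.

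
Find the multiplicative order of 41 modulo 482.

The order of 41 must divide φ(482) = φ(2)·φ(241) = 1·240 = 240 = 2^4 · 3 · 5.
Divisors of 240: 1, 2, 3, 4, 5, 6, 8, 10, 12, 15, 16, 20, 24, 30, 40, 48, 60, 80, 120, 240.
Evaluate successive powers at the divisors of 240:
41^1 ≡ 41 (mod 482)
41^2 ≡ 235 (mod 482)
41^3 ≡ 477 (mod 482)
41^4 ≡ 277 (mod 482)
41^5 ≡ 271 (mod 482)
41^6 ≡ 25 (mod 482)
41^8 ≡ 91 (mod 482)
41^10 ≡ 177 (mod 482)
41^12 ≡ 143 (mod 482)
41^15 ≡ 249 (mod 482)
41^16 ≡ 87 (mod 482)
41^20 ≡ 481 (mod 482)
41^24 ≡ 205 (mod 482)
41^30 ≡ 305 (mod 482)
41^40 ≡ 1 (mod 482) ✓
Hence ord(41) = 40.

40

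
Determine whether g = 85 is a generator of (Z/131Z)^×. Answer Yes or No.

φ(131) = 131 − 1 = 130 = 2 · 5 · 13.
It suffices to check that the order of 85 is not a proper divisor of 130: compute 85^(130/q) for q ∈ {2, 5, 13}.
85^65 ≡ 130 (mod 131)  [q = 2: ≢ 1 ✓]
85^26 ≡ 89 (mod 131)  [q = 5: ≢ 1 ✓]
85^10 ≡ 63 (mod 131)  [q = 13: ≢ 1 ✓]
None equal 1, so ord_131(85) = 130: 85 is a primitive root.

Yes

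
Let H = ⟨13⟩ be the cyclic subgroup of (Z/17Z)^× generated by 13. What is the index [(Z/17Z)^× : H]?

Since 13 ∈ (Z/17Z)^×, its order divides φ(17) = 17 − 1 = 16 = 2^4.
Divisors of 16: 1, 2, 4, 8, 16.
Compute 13^d (mod 17) for the divisors d until we hit 1:
13^1 ≡ 13
13^2 ≡ 16
13^4 ≡ 1
The order of 13 is 4, so the subgroup it generates has 4 elements.
The index is φ(17) / ord(13) = 16 / 4 = 4.

4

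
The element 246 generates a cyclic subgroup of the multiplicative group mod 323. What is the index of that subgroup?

The order of 246 must divide φ(323) = φ(17·19) = (17−1)·(19−1) = 16·18 = 288 = 2^5 · 3^2.
Divisors of 288: 1, 2, 3, 4, 6, 8, 9, 12, 16, 18, 24, 32, 36, 48, 72, 96, 144, 288.
Check 246^d mod 323 for each divisor in increasing order:
246^1 ≡ 246 (mod 323)
246^2 ≡ 115 (mod 323)
246^3 ≡ 189 (mod 323)
246^4 ≡ 305 (mod 323)
246^6 ≡ 191 (mod 323)
246^8 ≡ 1 (mod 323) ✓
Thus |⟨246⟩| = ord(246) = 8.
Index = |(Z/323Z)^×| / |⟨246⟩| = 288 / 8 = 36.

36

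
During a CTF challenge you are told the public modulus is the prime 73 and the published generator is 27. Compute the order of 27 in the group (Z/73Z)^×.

4

Since 27 ∈ (Z/73Z)^×, its order divides φ(73) = 73 − 1 = 72 = 2^3 · 3^2.
Divisors of 72: 1, 2, 3, 4, 6, 8, 9, 12, 18, 24, 36, 72.
Test each divisor d:
27^1 ≡ 27
27^2 ≡ 72
27^3 ≡ 46
27^4 ≡ 1
So ord_73(27) = 4.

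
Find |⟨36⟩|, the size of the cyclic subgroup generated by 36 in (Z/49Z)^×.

7

ord(36) | φ(49) = φ(7^2) = 7·(7−1) = 42 = 2 · 3 · 7.
Divisors of 42: 1, 2, 3, 6, 7, 14, 21, 42.
Compute 36^d (mod 49) for the divisors d until we hit 1:
36^1 ≡ 36
36^2 ≡ 22
36^3 ≡ 8
36^6 ≡ 15
36^7 ≡ 1
So ord_49(36) = 7.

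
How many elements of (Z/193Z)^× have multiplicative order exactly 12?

4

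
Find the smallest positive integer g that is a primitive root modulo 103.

φ(103) = 103 − 1 = 102 = 2 · 3 · 17.
Test candidates g = 2, 3, … against the prime factors q ∈ {2, 3, 17} of φ(103): g is a generator iff g^(102/q) ≢ 1 for every such q.
g = 2: 2^51 ≡ 1 — hits 1, so not a primitive root.
g = 3: 3^51 ≡ 102; 3^34 ≡ 1 — hits 1, so not a primitive root.
g = 4: 4^51 ≡ 1 — hits 1, so not a primitive root.
g = 5: 5^51 ≡ 102; 5^34 ≡ 56; 5^6 ≡ 72 — none is 1, so 5 is a primitive root.
Hence the least primitive root of 103 is 5.

5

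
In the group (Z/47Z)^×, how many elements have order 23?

22

φ(47) = 47 − 1 = 46 = 2 · 23.
In a cyclic group of order 46, there are φ(d) elements of order d for each divisor d of 46, and zero for non-divisors.
23 | 46, and φ(23) = 23 − 1 = 22.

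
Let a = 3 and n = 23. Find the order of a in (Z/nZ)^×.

11

The order of 3 must divide φ(23) = 23 − 1 = 22 = 2 · 11.
Divisors of 22: 1, 2, 11, 22.
Evaluate successive powers at the divisors of 22:
3^1 ≡ 3 (mod 23)
3^2 ≡ 9 (mod 23)
3^11 ≡ 1 (mod 23) ✓
Therefore the multiplicative order of 3 modulo 23 is 11.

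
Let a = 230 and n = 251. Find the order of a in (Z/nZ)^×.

250

ord(230) | φ(251) = 251 − 1 = 250 = 2 · 5^3.
Divisors of 250: 1, 2, 5, 10, 25, 50, 125, 250.
Test each divisor d:
230^1 ≡ 230 (mod 251)
230^2 ≡ 190 (mod 251)
230^5 ≡ 171 (mod 251)
230^10 ≡ 125 (mod 251)
230^25 ≡ 231 (mod 251)
230^50 ≡ 149 (mod 251)
230^125 ≡ 250 (mod 251)
230^250 ≡ 1 (mod 251) ✓
Therefore the multiplicative order of 230 modulo 251 is 250.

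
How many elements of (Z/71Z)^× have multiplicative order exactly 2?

1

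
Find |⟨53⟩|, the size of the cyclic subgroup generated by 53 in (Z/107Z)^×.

ord(53) | φ(107) = 107 − 1 = 106 = 2 · 53.
Divisors of 106: 1, 2, 53, 106.
Check 53^d mod 107 for each divisor in increasing order:
53^1 ≡ 53 (mod 107)
53^2 ≡ 27 (mod 107)
53^53 ≡ 1 (mod 107) ✓
Hence ord(53) = 53.

53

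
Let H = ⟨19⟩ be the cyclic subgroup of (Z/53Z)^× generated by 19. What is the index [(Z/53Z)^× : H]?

Since 19 ∈ (Z/53Z)^×, its order divides φ(53) = 53 − 1 = 52 = 2^2 · 13.
Divisors of 52: 1, 2, 4, 13, 26, 52.
Check 19^d mod 53 for each divisor in increasing order:
19^1 ≡ 19 (mod 53)
19^2 ≡ 43 (mod 53)
19^4 ≡ 47 (mod 53)
19^13 ≡ 30 (mod 53)
19^26 ≡ 52 (mod 53)
19^52 ≡ 1 (mod 53) ✓
So ord_53(19) = 52, hence |⟨19⟩| = 52.
Index = |(Z/53Z)^×| / |⟨19⟩| = 52 / 52 = 1.

1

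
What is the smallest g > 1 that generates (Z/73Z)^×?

5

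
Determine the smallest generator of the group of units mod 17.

φ(17) = 17 − 1 = 16 = 2^4.
g is a primitive root iff g^(16/q) ≢ 1 (mod 17) for each prime q ∈ {2}.
g = 2: 2^8 ≡ 1 — hits 1, so not a primitive root.
g = 3: 3^8 ≡ 16 — none is 1, so 3 is a primitive root.
So 3 is the smallest generator of (Z/17Z)^×.

3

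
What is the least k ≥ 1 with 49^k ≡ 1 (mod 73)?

12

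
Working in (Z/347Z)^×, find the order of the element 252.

346

By Lagrange's theorem, ord_347(252) divides φ(347) = 347 − 1 = 346 = 2 · 173.
Divisors of 346: 1, 2, 173, 346.
Check 252^d mod 347 for each divisor in increasing order:
252^1 ≡ 252
252^2 ≡ 3
252^173 ≡ 346
252^346 ≡ 1
Therefore the multiplicative order of 252 modulo 347 is 346.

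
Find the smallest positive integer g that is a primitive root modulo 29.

2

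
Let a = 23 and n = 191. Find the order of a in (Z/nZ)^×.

95

The order of 23 must divide φ(191) = 191 − 1 = 190 = 2 · 5 · 19.
Divisors of 190: 1, 2, 5, 10, 19, 38, 95, 190.
Test each divisor d:
23^1 ≡ 23
23^2 ≡ 147
23^5 ≡ 25
23^10 ≡ 52
23^19 ≡ 184
23^38 ≡ 49
23^95 ≡ 1
Hence ord(23) = 95.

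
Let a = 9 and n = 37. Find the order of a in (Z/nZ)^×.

ord(9) | φ(37) = 37 − 1 = 36 = 2^2 · 3^2.
Divisors of 36: 1, 2, 3, 4, 6, 9, 12, 18, 36.
Test each divisor d:
9^1 ≡ 9 (mod 37)
9^2 ≡ 7 (mod 37)
9^3 ≡ 26 (mod 37)
9^4 ≡ 12 (mod 37)
9^6 ≡ 10 (mod 37)
9^9 ≡ 1 (mod 37) ✓
The smallest such exponent is 9, so the order of 9 is 9.

9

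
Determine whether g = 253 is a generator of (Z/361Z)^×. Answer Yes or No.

φ(361) = φ(19^2) = 19·(19−1) = 342 = 2 · 3^2 · 19.
Test 253^(342/q) mod 361 for each prime factor q of 342:
253^171 ≡ 1 (mod 361)  [q = 2: ≡ 1 ✗]
253^114 ≡ 68 (mod 361)  [q = 3: ≢ 1 ✓]
253^18 ≡ 58 (mod 361)  [q = 19: ≢ 1 ✓]
Since 253^171 ≡ 1, the order of 253 divides 171 < 342, so 253 is not a primitive root.

No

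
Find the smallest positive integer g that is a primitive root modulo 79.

φ(79) = 79 − 1 = 78 = 2 · 3 · 13.
Test candidates g = 2, 3, … against the prime factors q ∈ {2, 3, 13} of φ(79): g is a generator iff g^(78/q) ≢ 1 for every such q.
g = 2: 2^39 ≡ 1 — hits 1, so not a primitive root.
g = 3: 3^39 ≡ 78; 3^26 ≡ 23; 3^6 ≡ 18 — none is 1, so 3 is a primitive root.
Hence the least primitive root of 79 is 3.

3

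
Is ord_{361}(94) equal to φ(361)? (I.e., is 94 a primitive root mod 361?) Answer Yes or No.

φ(361) = φ(19^2) = 19·(19−1) = 342 = 2 · 3^2 · 19.
It suffices to check that the order of 94 is not a proper divisor of 342: compute 94^(342/q) for q ∈ {2, 3, 19}.
94^171 ≡ 360 (mod 361)  [q = 2: ≢ 1 ✓]
94^114 ≡ 1 (mod 361)  [q = 3: ≡ 1 ✗]
94^18 ≡ 96 (mod 361)  [q = 19: ≢ 1 ✓]
The check at q = 3 fails, so 94 generates a proper subgroup.

No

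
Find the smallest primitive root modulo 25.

2

φ(25) = φ(5^2) = 5·(5−1) = 20 = 2^2 · 5.
g is a primitive root iff g^(20/q) ≢ 1 (mod 25) for each prime q ∈ {2, 5}.
g = 2: 2^10 ≡ 24; 2^4 ≡ 16 — none is 1, so 2 is a primitive root.
Hence the least primitive root of 25 is 2.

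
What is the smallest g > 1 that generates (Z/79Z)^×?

φ(79) = 79 − 1 = 78 = 2 · 3 · 13.
Test candidates g = 2, 3, … against the prime factors q ∈ {2, 3, 13} of φ(79): g is a generator iff g^(78/q) ≢ 1 for every such q.
g = 2: 2^39 ≡ 1 — hits 1, so not a primitive root.
g = 3: 3^39 ≡ 78; 3^26 ≡ 23; 3^6 ≡ 18 — none is 1, so 3 is a primitive root.
So 3 is the smallest generator of (Z/79Z)^×.

3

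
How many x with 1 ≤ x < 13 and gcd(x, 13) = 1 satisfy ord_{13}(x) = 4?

φ(13) = 13 − 1 = 12 = 2^2 · 3.
(Z/13Z)^× is cyclic (|G| = 12); a cyclic group of order m has exactly φ(d) elements of each order d | m, and none otherwise.
4 = 2^2 divides 12, and φ(4) = 2.

2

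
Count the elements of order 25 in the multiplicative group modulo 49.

φ(49) = φ(7^2) = 7·(7−1) = 42 = 2 · 3 · 7.
(Z/49Z)^× is cyclic (|G| = 42); a cyclic group of order m has exactly φ(d) elements of each order d | m, and none otherwise.
Since 25 ∤ 42, the count is 0.

0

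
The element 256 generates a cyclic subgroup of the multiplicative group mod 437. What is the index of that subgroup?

4

ord(256) | φ(437) = φ(19·23) = (19−1)·(23−1) = 18·22 = 396 = 2^2 · 3^2 · 11.
Divisors of 396: 1, 2, 3, 4, 6, 9, 11, 12, 18, 22, 33, 36, 44, 66, 99, 132, 198, 396.
Compute 256^d (mod 437) for the divisors d until we hit 1:
256^1 ≡ 256 (mod 437)
256^2 ≡ 423 (mod 437)
256^3 ≡ 349 (mod 437)
256^4 ≡ 196 (mod 437)
256^6 ≡ 315 (mod 437)
256^9 ≡ 248 (mod 437)
256^11 ≡ 24 (mod 437)
256^12 ≡ 26 (mod 437)
256^18 ≡ 324 (mod 437)
256^22 ≡ 139 (mod 437)
256^33 ≡ 277 (mod 437)
256^36 ≡ 96 (mod 437)
256^44 ≡ 93 (mod 437)
256^66 ≡ 254 (mod 437)
256^99 ≡ 1 (mod 437) ✓
The order of 256 is 99, so the subgroup it generates has 99 elements.
[(Z/437Z)^× : ⟨256⟩] = 396/99 = 4.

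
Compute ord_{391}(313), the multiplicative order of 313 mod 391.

Since 313 ∈ (Z/391Z)^×, its order divides φ(391) = φ(17·23) = (17−1)·(23−1) = 16·22 = 352 = 2^5 · 11.
Divisors of 352: 1, 2, 4, 8, 11, 16, 22, 32, 44, 88, 176, 352.
Check 313^d mod 391 for each divisor in increasing order:
313^1 ≡ 313 (mod 391)
313^2 ≡ 219 (mod 391)
313^4 ≡ 259 (mod 391)
313^8 ≡ 220 (mod 391)
313^11 ≡ 252 (mod 391)
313^16 ≡ 307 (mod 391)
313^22 ≡ 162 (mod 391)
313^32 ≡ 18 (mod 391)
313^44 ≡ 47 (mod 391)
313^88 ≡ 254 (mod 391)
313^176 ≡ 1 (mod 391) ✓
The smallest such exponent is 176, so the order of 313 is 176.

176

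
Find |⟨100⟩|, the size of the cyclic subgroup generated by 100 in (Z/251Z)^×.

25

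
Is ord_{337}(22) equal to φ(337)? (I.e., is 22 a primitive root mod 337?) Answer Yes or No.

φ(337) = 337 − 1 = 336 = 2^4 · 3 · 7.
It suffices to check that the order of 22 is not a proper divisor of 336: compute 22^(336/q) for q ∈ {2, 3, 7}.
22^168 ≡ 336 (mod 337)  [q = 2: ≢ 1 ✓]
22^112 ≡ 128 (mod 337)  [q = 3: ≢ 1 ✓]
22^48 ≡ 52 (mod 337)  [q = 7: ≢ 1 ✓]
None equal 1, so ord_337(22) = 336: 22 is a primitive root.

Yes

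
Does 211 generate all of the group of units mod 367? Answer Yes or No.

φ(367) = 367 − 1 = 366 = 2 · 3 · 61.
211 is a primitive root mod 367 iff 211^(φ(367)/q) ≢ 1 for every prime q | φ(367), i.e. q ∈ {2, 3, 61}.
211^183 ≡ 1 (mod 367)  [q = 2: ≡ 1 ✗]
211^122 ≡ 1 (mod 367)  [q = 3: ≡ 1 ✗]
211^6 ≡ 332 (mod 367)  [q = 61: ≢ 1 ✓]
The check at q = 2 fails, so 211 generates a proper subgroup.

No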